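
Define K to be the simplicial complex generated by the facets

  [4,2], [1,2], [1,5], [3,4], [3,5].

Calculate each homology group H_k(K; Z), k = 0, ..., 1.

K has 5 vertices, 5 edges.
rank ∂_0 = 0, rank ∂_1 = 4 ⇒ b_0 = 5 − 0 − 4 = 1; all invariant factors of ∂_1 are 1 so no torsion. So H_0 ≅ Z.
rank ∂_1 = 4, rank ∂_2 = 0 ⇒ b_1 = 5 − 4 − 0 = 1. So H_1 ≅ Z.

H_0 ≅ Z,  H_1 ≅ Z.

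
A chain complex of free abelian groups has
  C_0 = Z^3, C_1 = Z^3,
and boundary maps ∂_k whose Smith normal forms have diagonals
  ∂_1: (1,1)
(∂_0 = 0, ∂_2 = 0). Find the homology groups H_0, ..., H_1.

H_0 ≅ Z,  H_1 ≅ Z.

H_0: b_0 = 3 − 0 − 2 = 1; torsion from ∂_1 factors > 1: none. So H_0 ≅ Z.
H_1: b_1 = 3 − 2 − 0 = 1; torsion from ∂_2 factors > 1: none. So H_1 ≅ Z.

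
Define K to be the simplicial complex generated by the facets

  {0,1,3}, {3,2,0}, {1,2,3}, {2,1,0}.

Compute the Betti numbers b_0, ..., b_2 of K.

b_0 = 1, b_1 = 0, b_2 = 1.

We work with the vertex ordering 0 < 1 < 2 < 3. The simplices of K, each written with vertices in increasing order, are:

  0-simplices (4): [0], [1], [2], [3]
  1-simplices (6): [0,1], [0,2], [0,3], [1,2], [1,3], [2,3]
  2-simplices (4): [0,1,2], [0,1,3], [0,2,3], [1,2,3]

giving chain groups C_0 ≅ Z^4, C_1 ≅ Z^6, C_2 ≅ Z^4.

The boundary map ∂_1: C_1 → C_0 is given by ∂[p,q] = [q] − [p]. For instance
  ∂[0,3] = [3] − [0].
The 4×6 boundary matrix has rank 3 and Smith normal form diag(1,1,1).

∂_2: C_2 → C_1 acts by ∂[p,q,r] = [q,r] − [p,r] + [p,q]. For instance
  ∂[0,2,3] = [2,3] − [0,3] + [0,2],
  ∂[0,1,2] = [1,2] − [0,2] + [0,1].
As a 6×4 matrix over Z this has rank 3, with invariant factors (1,1,1).

Now H_k = ker ∂_k / im ∂_{k+1}, so:

  H_0: rank C_0 − rank ∂_1 = 4 − 3 = 1, and the invariant factors of ∂_1 are all 1, so H_0 ≅ Z.
  H_1: rank ker ∂_1 − rank ∂_2 = (6 − 3) − 3 = 0, and the invariant factors of ∂_2 are all 1, so H_1 ≅ 0.
  H_2: rank ker ∂_2 − rank ∂_3 = (4 − 3) − 0 = 1, and there is no ∂_3, so H_2 ≅ Z.

Hence the Betti numbers are b_0 = 1, b_1 = 0, b_2 = 1.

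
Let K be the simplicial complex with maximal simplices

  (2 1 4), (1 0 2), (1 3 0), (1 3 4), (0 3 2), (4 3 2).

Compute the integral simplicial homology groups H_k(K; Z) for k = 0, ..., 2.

H_0 ≅ Z,  H_1 = 0,  H_2 ≅ Z.

Fix the vertex order 0 < 1 < 2 < 3 < 4 and write every simplex with vertices in increasing order. Then dim K = 2 and the simplices of K are:

  0-simplices (5): [0], [1], [2], [3], [4]
  1-simplices (9): [0,1], [0,2], [0,3], [1,2], [1,3], [1,4], [2,3], [2,4], [3,4]
  2-simplices (6): [0,1,2], [0,1,3], [0,2,3], [1,2,4], [1,3,4], [2,3,4]

Hence C_0 ≅ Z^5, C_1 ≅ Z^9, C_2 ≅ Z^6.

The boundary map ∂_1: C_1 → C_0 maps an edge to its endpoints' difference, ∂[p,q] = q − p. For instance
  ∂[0,3] = [3] − [0].
This gives a 5×9 integer matrix of rank 4; reducing to Smith normal form yields diagonal entries (1,1,1,1).

The boundary map ∂_2: C_2 → C_1 sends each 2-simplex [p,q,r] to [q,r] − [p,r] + [p,q]. For instance
  ∂[0,2,3] = [2,3] − [0,3] + [0,2],
  ∂[1,2,4] = [2,4] − [1,4] + [1,2].
This gives a 9×6 integer matrix of rank 5; reducing to Smith normal form yields diagonal entries (1,1,1,1,1).

Now H_k = ker ∂_k / im ∂_{k+1}, so:

  H_0: rank C_0 − rank ∂_1 = 5 − 4 = 1, and the invariant factors of ∂_1 are all 1, so H_0 ≅ Z.
  H_1: rank ker ∂_1 − rank ∂_2 = (9 − 4) − 5 = 0, and the invariant factors of ∂_2 are all 1, so H_1 ≅ 0.
  H_2: rank ker ∂_2 − rank ∂_3 = (6 − 5) − 0 = 1, and there is no ∂_3, so H_2 ≅ Z.

As a check, the Euler characteristic is 5 − 9 + 6 = 2, which agrees with 1 − 0 + 1 = 2.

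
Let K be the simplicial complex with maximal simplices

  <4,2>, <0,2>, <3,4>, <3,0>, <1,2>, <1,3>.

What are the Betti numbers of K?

We work with the vertex ordering 0 < 1 < 2 < 3 < 4. The simplices of K, each written with vertices in increasing order, are:

  0-simplices (5): [0], [1], [2], [3], [4]
  1-simplices (6): [0,2], [0,3], [1,2], [1,3], [2,4], [3,4]

Hence C_0 ≅ Z^5, C_1 ≅ Z^6.

The boundary map ∂_1: C_1 → C_0 is given by ∂[p,q] = [q] − [p]. For instance
  ∂[1,2] = [2] − [1].
The resulting 5×6 matrix has rank 4, and its Smith normal form has invariant factors (1,1,1,1).

Computing H_k = (kernel of ∂_k) / (image of ∂_{k+1}):

  H_0: rank C_0 − rank ∂_1 = 5 − 4 = 1, and the invariant factors of ∂_1 are all 1, so H_0 ≅ Z.
  H_1: rank ker ∂_1 − rank ∂_2 = (6 − 4) − 0 = 2, and there is no ∂_2, so H_1 ≅ Z^2.

Hence the Betti numbers are b_0 = 1, b_1 = 2.

b_0 = 1, b_1 = 2.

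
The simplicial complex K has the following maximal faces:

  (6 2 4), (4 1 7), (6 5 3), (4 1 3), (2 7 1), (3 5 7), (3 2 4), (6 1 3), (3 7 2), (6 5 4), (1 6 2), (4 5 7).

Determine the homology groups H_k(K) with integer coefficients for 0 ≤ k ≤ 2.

H_0 = Z,  H_1 = Z/2,  H_2 = 0.

K has 7 vertices, 18 edges, 12 triangles.
rank ∂_0 = 0, rank ∂_1 = 6 ⇒ b_0 = 7 − 0 − 6 = 1; all invariant factors of ∂_1 are 1 so no torsion. So H_0 ≅ Z.
rank ∂_1 = 6, rank ∂_2 = 12 ⇒ b_1 = 18 − 6 − 12 = 0; ∂_2 has invariant factor(s) [2] giving torsion. So H_1 ≅ Z/2.
rank ∂_2 = 12, rank ∂_3 = 0 ⇒ b_2 = 12 − 12 − 0 = 0. So H_2 ≅ 0.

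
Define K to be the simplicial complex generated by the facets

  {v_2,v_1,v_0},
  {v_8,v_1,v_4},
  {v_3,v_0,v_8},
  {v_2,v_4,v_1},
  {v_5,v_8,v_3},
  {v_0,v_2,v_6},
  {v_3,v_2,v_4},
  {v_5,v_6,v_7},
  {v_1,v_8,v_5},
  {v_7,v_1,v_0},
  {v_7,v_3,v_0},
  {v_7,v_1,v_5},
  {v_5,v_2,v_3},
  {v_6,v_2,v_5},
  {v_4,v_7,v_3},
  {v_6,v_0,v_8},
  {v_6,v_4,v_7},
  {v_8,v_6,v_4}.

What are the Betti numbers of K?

Fix the vertex order v_0 < v_1 < v_2 < v_3 < v_4 < v_5 < v_6 < v_7 < v_8 and write every simplex with vertices in increasing order. Then dim K = 2 and the simplices of K are:

  0-simplices (9): [v_0], [v_1], [v_2], [v_3], [v_4], [v_5], [v_6], [v_7], [v_8]
  1-simplices (27): (27 of them)
  2-simplices (18): (18 of them)

so the chain groups are C_0 ≅ Z^9, C_1 ≅ Z^27, C_2 ≅ Z^18.

The boundary map ∂_1: C_1 → C_0 maps an edge to its endpoints' difference, ∂[p,q] = q − p. For instance
  ∂[v_3,v_7] = [v_7] − [v_3].
The resulting 9×27 matrix has rank 8, and its Smith normal form has invariant factors (1,1,1,1,1,1,1,1).

∂_2: C_2 → C_1 sends each 2-simplex [p,q,r] to [q,r] − [p,r] + [p,q]. For instance
  ∂[v_0,v_3,v_7] = [v_3,v_7] − [v_0,v_7] + [v_0,v_3],
  ∂[v_1,v_5,v_7] = [v_5,v_7] − [v_1,v_7] + [v_1,v_5].
The resulting 27×18 matrix has rank 17, and its Smith normal form has invariant factors (1,1,1,1,1,1,1,1,1,1,1,1,1,1,1,1,1).

Computing H_k = (kernel of ∂_k) / (image of ∂_{k+1}):

  H_0: rank C_0 − rank ∂_1 = 9 − 8 = 1, and the invariant factors of ∂_1 are all 1, so H_0 ≅ Z.
  H_1: rank ker ∂_1 − rank ∂_2 = (27 − 8) − 17 = 2, and the invariant factors of ∂_2 are all 1, so H_1 ≅ Z^2.
  H_2: rank ker ∂_2 − rank ∂_3 = (18 − 17) − 0 = 1, and there is no ∂_3, so H_2 ≅ Z.

Hence the Betti numbers are b_0 = 1, b_1 = 2, b_2 = 1.

b_0 = 1, b_1 = 2, b_2 = 1.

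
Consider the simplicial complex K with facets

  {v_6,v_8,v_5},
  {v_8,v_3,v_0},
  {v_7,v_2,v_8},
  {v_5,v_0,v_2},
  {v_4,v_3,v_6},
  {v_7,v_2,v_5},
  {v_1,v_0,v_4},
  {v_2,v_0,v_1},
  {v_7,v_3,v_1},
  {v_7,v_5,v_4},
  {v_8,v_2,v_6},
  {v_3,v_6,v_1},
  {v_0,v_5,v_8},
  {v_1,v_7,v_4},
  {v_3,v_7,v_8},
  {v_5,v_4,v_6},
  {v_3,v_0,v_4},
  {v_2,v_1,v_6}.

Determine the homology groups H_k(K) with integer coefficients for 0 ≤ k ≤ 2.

Order the vertices as v_0 < v_1 < v_2 < v_3 < v_4 < v_5 < v_6 < v_7 < v_8. Listing each simplex with vertices in this order, K has dimension 2 with simplices:

  0-simplices (9): [v_0], [v_1], [v_2], [v_3], [v_4], [v_5], [v_6], [v_7], [v_8]
  1-simplices (27): (27 of them)
  2-simplices (18): (18 of them)

giving chain groups C_0 ≅ Z^9, C_1 ≅ Z^27, C_2 ≅ Z^18.

Boundary ∂_1: C_1 → C_0 sends each edge [p,q] (with p < q) to q − p. For instance
  ∂[v_3,v_8] = [v_8] − [v_3].
The 9×27 boundary matrix has rank 8 and Smith normal form diag(1,1,1,1,1,1,1,1).

Boundary ∂_2: C_2 → C_1 sends each 2-simplex [p,q,r] to [q,r] − [p,r] + [p,q]. For instance
  ∂[v_0,v_1,v_2] = [v_1,v_2] − [v_0,v_2] + [v_0,v_1],
  ∂[v_3,v_7,v_8] = [v_7,v_8] − [v_3,v_8] + [v_3,v_7].
As a 27×18 matrix over Z this has rank 18, with invariant factors (1,1,1,1,1,1,1,1,1,1,1,1,1,1,1,1,1,2).

Reading off H_k = ker ∂_k / im ∂_{k+1}:

  H_0: rank C_0 − rank ∂_1 = 9 − 8 = 1, and the invariant factors of ∂_1 are all 1, so H_0 ≅ Z.
  H_1: rank ker ∂_1 − rank ∂_2 = (27 − 8) − 18 = 1, and ∂_2 has invariant factor 2 > 1, so H_1 ≅ Z ⊕ Z/2.
  H_2: rank ker ∂_2 − rank ∂_3 = (18 − 18) − 0 = 0, and there is no ∂_3, so H_2 ≅ 0.

H_0 ≅ Z,  H_1 ≅ Z ⊕ Z/2,  H_2 = 0.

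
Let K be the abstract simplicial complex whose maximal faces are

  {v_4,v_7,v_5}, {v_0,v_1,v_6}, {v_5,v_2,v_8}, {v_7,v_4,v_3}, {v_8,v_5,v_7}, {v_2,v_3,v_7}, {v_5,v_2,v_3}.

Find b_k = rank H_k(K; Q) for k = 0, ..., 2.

Fix the vertex order v_0 < v_1 < v_2 < v_3 < v_4 < v_5 < v_6 < v_7 < v_8 and write every simplex with vertices in increasing order. Then dim K = 2 and the simplices of K are:

  0-simplices (9): [v_0], [v_1], [v_2], [v_3], [v_4], [v_5], [v_6], [v_7], [v_8]
  1-simplices (15): (15 of them)
  2-simplices (7): [v_0,v_1,v_6], [v_2,v_3,v_5], [v_2,v_3,v_7], [v_2,v_5,v_8], [v_3,v_4,v_7], [v_4,v_5,v_7], [v_5,v_7,v_8]

Hence C_0 ≅ Z^9, C_1 ≅ Z^15, C_2 ≅ Z^7.

Boundary ∂_1: C_1 → C_0 maps an edge to its endpoints' difference, ∂[p,q] = q − p. For instance
  ∂[v_0,v_1] = [v_1] − [v_0].
This gives a 9×15 integer matrix of rank 7; reducing to Smith normal form yields diagonal entries (1,1,1,1,1,1,1).

The boundary map ∂_2: C_2 → C_1 sends each 2-simplex [p,q,r] to [q,r] − [p,r] + [p,q]. For instance
  ∂[v_0,v_1,v_6] = [v_1,v_6] − [v_0,v_6] + [v_0,v_1],
  ∂[v_2,v_3,v_7] = [v_3,v_7] − [v_2,v_7] + [v_2,v_3].
The resulting 15×7 matrix has rank 7, and its Smith normal form has invariant factors (1,1,1,1,1,1,1).

Reading off H_k = ker ∂_k / im ∂_{k+1}:

  H_0: rank C_0 − rank ∂_1 = 9 − 7 = 2, and the invariant factors of ∂_1 are all 1, so H_0 ≅ Z^2.
  H_1: rank ker ∂_1 − rank ∂_2 = (15 − 7) − 7 = 1, and the invariant factors of ∂_2 are all 1, so H_1 ≅ Z.
  H_2: rank ker ∂_2 − rank ∂_3 = (7 − 7) − 0 = 0, and there is no ∂_3, so H_2 ≅ 0.

As a check, the Euler characteristic is 9 − 15 + 7 = 1, which agrees with 2 − 1 + 0 = 1.

Hence the Betti numbers are b_0 = 2, b_1 = 1, b_2 = 0.

b_0 = 2, b_1 = 1, b_2 = 0.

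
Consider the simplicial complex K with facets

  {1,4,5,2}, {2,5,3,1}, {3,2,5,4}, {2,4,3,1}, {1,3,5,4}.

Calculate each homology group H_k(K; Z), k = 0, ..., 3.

Fix the vertex order 1 < 2 < 3 < 4 < 5 and write every simplex with vertices in increasing order. Then dim K = 3 and the simplices of K are:

  0-simplices (5): [1], [2], [3], [4], [5]
  1-simplices (10): [1,2], [1,3], [1,4], [1,5], [2,3], [2,4], [2,5], [3,4], [3,5], [4,5]
  2-simplices (10): [1,2,3], [1,2,4], [1,2,5], [1,3,4], [1,3,5], [1,4,5], [2,3,4], [2,3,5], [2,4,5], [3,4,5]
  3-simplices (5): [1,2,3,4], [1,2,3,5], [1,2,4,5], [1,3,4,5], [2,3,4,5]

Hence C_0 ≅ Z^5, C_1 ≅ Z^10, C_2 ≅ Z^10, C_3 ≅ Z^5.

Boundary ∂_1: C_1 → C_0 is given by ∂[p,q] = [q] − [p]. For instance
  ∂[3,5] = [5] − [3].
The resulting 5×10 matrix has rank 4, and its Smith normal form has invariant factors (1,1,1,1).

Boundary ∂_2: C_2 → C_1 acts by ∂[p,q,r] = [q,r] − [p,r] + [p,q]. For instance
  ∂[3,4,5] = [4,5] − [3,5] + [3,4],
  ∂[2,4,5] = [4,5] − [2,5] + [2,4].
The resulting 10×10 matrix has rank 6, and its Smith normal form has invariant factors (1,1,1,1,1,1).

The boundary map ∂_3: C_3 → C_2 sends each 3-simplex σ to the alternating sum Σ_i (−1)^i (σ with its i-th vertex removed). For instance
  ∂[1,2,4,5] = [2,4,5] − [1,4,5] + [1,2,5] − [1,2,4],
  ∂[1,3,4,5] = [3,4,5] − [1,4,5] + [1,3,5] − [1,3,4].
As a 10×5 matrix over Z this has rank 4, with invariant factors (1,1,1,1).

Computing H_k = (kernel of ∂_k) / (image of ∂_{k+1}):

  H_0: rank C_0 − rank ∂_1 = 5 − 4 = 1, and the invariant factors of ∂_1 are all 1, so H_0 = Z.
  H_1: rank ker ∂_1 − rank ∂_2 = (10 − 4) − 6 = 0, and the invariant factors of ∂_2 are all 1, so H_1 = 0.
  H_2: rank ker ∂_2 − rank ∂_3 = (10 − 6) − 4 = 0, and the invariant factors of ∂_3 are all 1, so H_2 = 0.
  H_3: rank ker ∂_3 − rank ∂_4 = (5 − 4) − 0 = 1, and there is no ∂_4, so H_3 = Z.

As a check, the Euler characteristic is 5 − 10 + 10 − 5 = 0, which agrees with 1 − 0 + 0 − 1 = 0.
(K is a triangulation of the 3-sphere S^3.)

H_0 = Z,  H_1 = 0,  H_2 = 0,  H_3 = Z.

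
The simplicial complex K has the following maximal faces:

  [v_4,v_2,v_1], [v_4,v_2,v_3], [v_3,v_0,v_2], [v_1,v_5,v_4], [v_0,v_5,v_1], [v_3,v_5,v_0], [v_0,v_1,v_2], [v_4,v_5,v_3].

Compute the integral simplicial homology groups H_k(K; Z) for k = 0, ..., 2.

H_0 = Z,  H_1 = 0,  H_2 = Z.

K has 6 vertices, 12 edges, 8 triangles.
rank ∂_0 = 0, rank ∂_1 = 5 ⇒ b_0 = 6 − 0 − 5 = 1; all invariant factors of ∂_1 are 1 so no torsion. So H_0 ≅ Z.
rank ∂_1 = 5, rank ∂_2 = 7 ⇒ b_1 = 12 − 5 − 7 = 0; all invariant factors of ∂_2 are 1 so no torsion. So H_1 ≅ 0.
rank ∂_2 = 7, rank ∂_3 = 0 ⇒ b_2 = 8 − 7 − 0 = 1. So H_2 ≅ Z.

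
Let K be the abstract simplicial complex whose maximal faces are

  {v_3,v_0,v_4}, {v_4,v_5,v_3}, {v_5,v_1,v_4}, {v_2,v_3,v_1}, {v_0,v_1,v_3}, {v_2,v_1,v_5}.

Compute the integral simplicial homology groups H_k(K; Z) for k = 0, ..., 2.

H_0 ≅ Z,  H_1 ≅ Z,  H_2 = 0.

Order the vertices as v_0 < v_1 < v_2 < v_3 < v_4 < v_5. Listing each simplex with vertices in this order, K has dimension 2 with simplices:

  0-simplices (6): [v_0], [v_1], [v_2], [v_3], [v_4], [v_5]
  1-simplices (12): [v_0,v_1], [v_0,v_3], [v_0,v_4], [v_1,v_2], [v_1,v_3], [v_1,v_4], [v_1,v_5], [v_2,v_3], [v_2,v_5], [v_3,v_4], [v_3,v_5], [v_4,v_5]
  2-simplices (6): [v_0,v_1,v_3], [v_0,v_3,v_4], [v_1,v_2,v_3], [v_1,v_2,v_5], [v_1,v_4,v_5], [v_3,v_4,v_5]

giving chain groups C_0 ≅ Z^6, C_1 ≅ Z^12, C_2 ≅ Z^6.

The boundary map ∂_1: C_1 → C_0 is given by ∂[p,q] = [q] − [p]. For instance
  ∂[v_2,v_5] = [v_5] − [v_2].
This gives a 6×12 integer matrix of rank 5; reducing to Smith normal form yields diagonal entries (1,1,1,1,1).

∂_2: C_2 → C_1 sends each 2-simplex [p,q,r] to [q,r] − [p,r] + [p,q]. For instance
  ∂[v_1,v_4,v_5] = [v_4,v_5] − [v_1,v_5] + [v_1,v_4],
  ∂[v_3,v_4,v_5] = [v_4,v_5] − [v_3,v_5] + [v_3,v_4].
This gives a 12×6 integer matrix of rank 6; reducing to Smith normal form yields diagonal entries (1,1,1,1,1,1).

Computing H_k = (kernel of ∂_k) / (image of ∂_{k+1}):

  H_0: rank C_0 − rank ∂_1 = 6 − 5 = 1, and the invariant factors of ∂_1 are all 1, so H_0 = Z.
  H_1: rank ker ∂_1 − rank ∂_2 = (12 − 5) − 6 = 1, and the invariant factors of ∂_2 are all 1, so H_1 = Z.
  H_2: rank ker ∂_2 − rank ∂_3 = (6 − 6) − 0 = 0, and there is no ∂_3, so H_2 = 0.

(K is a triangulation of the cylinder S^1 x I.)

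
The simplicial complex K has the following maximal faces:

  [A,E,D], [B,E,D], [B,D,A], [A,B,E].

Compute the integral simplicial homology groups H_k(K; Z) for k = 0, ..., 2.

H_0 ≅ Z,  H_1 = 0,  H_2 ≅ Z.

Fix the vertex order A < B < D < E and write every simplex with vertices in increasing order. Then dim K = 2 and the simplices of K are:

  0-simplices (4): A, B, D, E
  1-simplices (6): AB, AD, AE, BD, BE, DE
  2-simplices (4): ABD, ABE, ADE, BDE

giving chain groups C_0 ≅ Z^4, C_1 ≅ Z^6, C_2 ≅ Z^4.

Boundary ∂_1: C_1 → C_0 sends each edge [p,q] (with p < q) to q − p.
As a 4×6 matrix over Z this has rank 3, with invariant factors (1,1,1).

∂_2: C_2 → C_1 acts by ∂[p,q,r] = [q,r] − [p,r] + [p,q]. For instance
  ∂ABD = BD − AD + AB,
  ∂BDE = DE − BE + BD.
The 6×4 boundary matrix has rank 3 and Smith normal form diag(1,1,1).

Now H_k = ker ∂_k / im ∂_{k+1}, so:

  H_0: rank C_0 − rank ∂_1 = 4 − 3 = 1, and the invariant factors of ∂_1 are all 1, so H_0 ≅ Z.
  H_1: rank ker ∂_1 − rank ∂_2 = (6 − 3) − 3 = 0, and the invariant factors of ∂_2 are all 1, so H_1 ≅ 0.
  H_2: rank ker ∂_2 − rank ∂_3 = (4 − 3) − 0 = 1, and there is no ∂_3, so H_2 ≅ Z.

As a check, the Euler characteristic is 4 − 6 + 4 = 2, which agrees with 1 − 0 + 1 = 2.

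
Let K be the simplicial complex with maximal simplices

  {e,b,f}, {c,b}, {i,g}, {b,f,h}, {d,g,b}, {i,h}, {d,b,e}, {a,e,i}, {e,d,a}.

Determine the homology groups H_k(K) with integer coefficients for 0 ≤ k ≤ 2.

H_0 ≅ Z,  H_1 ≅ Z^2,  H_2 = 0.

Take the total order a < b < c < d < e < f < g < h < i on the vertex set. Then K (dimension 2) consists of the simplices:

  0-simplices (9): a, b, c, d, e, f, g, h, i
  1-simplices (16): ad, ae, ai, bc, bd, be, bf, bg, bh, de, dg, ef, ei, fh, gi, hi
  2-simplices (6): ade, aei, bde, bdg, bef, bfh

giving chain groups C_0 ≅ Z^9, C_1 ≅ Z^16, C_2 ≅ Z^6.

∂_1: C_1 → C_0 maps an edge to its endpoints' difference, ∂[p,q] = q − p. For instance
  ∂bf = f − b.
As a 9×16 matrix over Z this has rank 8, with invariant factors (1,1,1,1,1,1,1,1).

Boundary ∂_2: C_2 → C_1 sends each 2-simplex [p,q,r] to [q,r] − [p,r] + [p,q]. For instance
  ∂aei = ei − ai + ae,
  ∂bde = de − be + bd.
This gives a 16×6 integer matrix of rank 6; reducing to Smith normal form yields diagonal entries (1,1,1,1,1,1).

Reading off H_k = ker ∂_k / im ∂_{k+1}:

  H_0: rank C_0 − rank ∂_1 = 9 − 8 = 1, and the invariant factors of ∂_1 are all 1, so H_0 = Z.
  H_1: rank ker ∂_1 − rank ∂_2 = (16 − 8) − 6 = 2, and the invariant factors of ∂_2 are all 1, so H_1 = Z^2.
  H_2: rank ker ∂_2 − rank ∂_3 = (6 − 6) − 0 = 0, and there is no ∂_3, so H_2 = 0.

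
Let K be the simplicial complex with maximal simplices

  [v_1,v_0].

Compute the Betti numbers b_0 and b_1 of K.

b_0 = 1, b_1 = 0.

Take the total order v_0 < v_1 on the vertex set. Then K (dimension 1) consists of the simplices:

  0-simplices (2): [v_0], [v_1]
  1-simplices (1): [v_0,v_1]

giving chain groups C_0 ≅ Z^2, C_1 ≅ Z^1.

Boundary ∂_1: C_1 → C_0 sends each edge [p,q] (with p < q) to q − p. For instance
  ∂[v_0,v_1] = [v_1] − [v_0].
The resulting 2×1 matrix has rank 1, and its Smith normal form has invariant factors (1).

From H_k ≅ ker(∂_k) / im(∂_{k+1}) we obtain:

  H_0: rank C_0 − rank ∂_1 = 2 − 1 = 1, and the invariant factors of ∂_1 are all 1, so H_0 ≅ Z.
  H_1: rank ker ∂_1 − rank ∂_2 = (1 − 1) − 0 = 0, and there is no ∂_2, so H_1 ≅ 0.

As a check, the Euler characteristic is 2 − 1 = 1, which agrees with 1 − 0 = 1.

Hence the Betti numbers are b_0 = 1, b_1 = 0.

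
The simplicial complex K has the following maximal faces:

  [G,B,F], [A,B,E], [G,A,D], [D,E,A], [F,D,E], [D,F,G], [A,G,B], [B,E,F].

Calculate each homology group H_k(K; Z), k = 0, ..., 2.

Fix the vertex order A < B < D < E < F < G and write every simplex with vertices in increasing order. Then dim K = 2 and the simplices of K are:

  0-simplices (6): A, B, D, E, F, G
  1-simplices (12): AB, AD, AE, AG, BE, BF, BG, DE, DF, DG, EF, FG
  2-simplices (8): ABE, ABG, ADE, ADG, BEF, BFG, DEF, DFG

so the chain groups are C_0 ≅ Z^6, C_1 ≅ Z^12, C_2 ≅ Z^8.

Boundary ∂_1: C_1 → C_0 sends each edge [p,q] (with p < q) to q − p. For instance
  ∂BE = E − B.
The 6×12 boundary matrix has rank 5 and Smith normal form diag(1,1,1,1,1).

The boundary map ∂_2: C_2 → C_1 acts by ∂[p,q,r] = [q,r] − [p,r] + [p,q]. For instance
  ∂ADE = DE − AE + AD,
  ∂BEF = EF − BF + BE.
The resulting 12×8 matrix has rank 7, and its Smith normal form has invariant factors (1,1,1,1,1,1,1).

Now H_k = ker ∂_k / im ∂_{k+1}, so:

  H_0: rank C_0 − rank ∂_1 = 6 − 5 = 1, and the invariant factors of ∂_1 are all 1, so H_0 = Z.
  H_1: rank ker ∂_1 − rank ∂_2 = (12 − 5) − 7 = 0, and the invariant factors of ∂_2 are all 1, so H_1 = 0.
  H_2: rank ker ∂_2 − rank ∂_3 = (8 − 7) − 0 = 1, and there is no ∂_3, so H_2 = Z.

(K is a triangulation of the 2-sphere S^2.)

H_0 = Z,  H_1 = 0,  H_2 = Z.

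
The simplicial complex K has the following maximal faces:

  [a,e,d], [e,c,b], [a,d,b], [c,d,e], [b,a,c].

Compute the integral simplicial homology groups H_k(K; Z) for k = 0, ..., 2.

Take the total order a < b < c < d < e on the vertex set. Then K (dimension 2) consists of the simplices:

  0-simplices (5): a, b, c, d, e
  1-simplices (10): ab, ac, ad, ae, bc, bd, be, cd, ce, de
  2-simplices (5): abc, abd, ade, bce, cde

so the chain groups are C_0 ≅ Z^5, C_1 ≅ Z^10, C_2 ≅ Z^5.

The boundary map ∂_1: C_1 → C_0 maps an edge to its endpoints' difference, ∂[p,q] = q − p. For instance
  ∂ce = e − c.
This gives a 5×10 integer matrix of rank 4; reducing to Smith normal form yields diagonal entries (1,1,1,1).

∂_2: C_2 → C_1 acts by ∂[p,q,r] = [q,r] − [p,r] + [p,q]. For instance
  ∂cde = de − ce + cd,
  ∂ade = de − ae + ad.
As a 10×5 matrix over Z this has rank 5, with invariant factors (1,1,1,1,1).

Computing H_k = (kernel of ∂_k) / (image of ∂_{k+1}):

  H_0: rank C_0 − rank ∂_1 = 5 − 4 = 1, and the invariant factors of ∂_1 are all 1, so H_0 = Z.
  H_1: rank ker ∂_1 − rank ∂_2 = (10 − 4) − 5 = 1, and the invariant factors of ∂_2 are all 1, so H_1 = Z.
  H_2: rank ker ∂_2 − rank ∂_3 = (5 − 5) − 0 = 0, and there is no ∂_3, so H_2 = 0.

H_0 ≅ Z,  H_1 ≅ Z,  H_2 = 0.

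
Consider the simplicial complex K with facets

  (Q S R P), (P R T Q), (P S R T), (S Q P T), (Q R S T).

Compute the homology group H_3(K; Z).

K has 5 vertices, 10 edges, 10 triangles, 5 3-simplices.
rank ∂_3 = 4, rank ∂_4 = 0 ⇒ b_3 = 5 − 4 − 0 = 1. So H_3 ≅ Z.

H_3 ≅ Z.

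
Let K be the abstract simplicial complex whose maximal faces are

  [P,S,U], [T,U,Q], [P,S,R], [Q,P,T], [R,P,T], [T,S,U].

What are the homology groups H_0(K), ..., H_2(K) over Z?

H_0 = Z,  H_1 = Z,  H_2 = 0.

Fix the vertex order P < Q < R < S < T < U and write every simplex with vertices in increasing order. Then dim K = 2 and the simplices of K are:

  0-simplices (6): P, Q, R, S, T, U
  1-simplices (12): PQ, PR, PS, PT, PU, QT, QU, RS, RT, ST, SU, TU
  2-simplices (6): PQT, PRS, PRT, PSU, QTU, STU

giving chain groups C_0 ≅ Z^6, C_1 ≅ Z^12, C_2 ≅ Z^6.

∂_1: C_1 → C_0 sends each edge [p,q] (with p < q) to q − p. For instance
  ∂RS = S − R.
The 6×12 boundary matrix has rank 5 and Smith normal form diag(1,1,1,1,1).

Boundary ∂_2: C_2 → C_1 sends each 2-simplex [p,q,r] to [q,r] − [p,r] + [p,q]. For instance
  ∂PRT = RT − PT + PR,
  ∂PRS = RS − PS + PR.
This gives a 12×6 integer matrix of rank 6; reducing to Smith normal form yields diagonal entries (1,1,1,1,1,1).

Computing H_k = (kernel of ∂_k) / (image of ∂_{k+1}):

  H_0: rank C_0 − rank ∂_1 = 6 − 5 = 1, and the invariant factors of ∂_1 are all 1, so H_0 ≅ Z.
  H_1: rank ker ∂_1 − rank ∂_2 = (12 − 5) − 6 = 1, and the invariant factors of ∂_2 are all 1, so H_1 ≅ Z.
  H_2: rank ker ∂_2 − rank ∂_3 = (6 − 6) − 0 = 0, and there is no ∂_3, so H_2 ≅ 0.

(K is a triangulation of the cylinder S^1 x I.)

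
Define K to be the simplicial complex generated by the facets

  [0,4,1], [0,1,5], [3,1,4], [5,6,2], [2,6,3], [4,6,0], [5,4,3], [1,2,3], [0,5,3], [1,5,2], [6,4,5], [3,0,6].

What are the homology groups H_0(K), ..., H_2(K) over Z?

H_0 = Z,  H_1 = Z/2,  H_2 = 0.

Order the vertices as 0 < 1 < 2 < 3 < 4 < 5 < 6. Listing each simplex with vertices in this order, K has dimension 2 with simplices:

  0-simplices (7): [0], [1], [2], [3], [4], [5], [6]
  1-simplices (18): [0,1], [0,3], [0,4], [0,5], [0,6], [1,2], [1,3], [1,4], [1,5], [2,3], [2,5], [2,6], [3,4], [3,5], [3,6], [4,5], [4,6], [5,6]
  2-simplices (12): [0,1,4], [0,1,5], [0,3,5], [0,3,6], [0,4,6], [1,2,3], [1,2,5], [1,3,4], [2,3,6], [2,5,6], [3,4,5], [4,5,6]

giving chain groups C_0 ≅ Z^7, C_1 ≅ Z^18, C_2 ≅ Z^12.

The boundary map ∂_1: C_1 → C_0 maps an edge to its endpoints' difference, ∂[p,q] = q − p.
This gives a 7×18 integer matrix of rank 6; reducing to Smith normal form yields diagonal entries (1,1,1,1,1,1).

Boundary ∂_2: C_2 → C_1 acts by ∂[p,q,r] = [q,r] − [p,r] + [p,q]. For instance
  ∂[1,2,3] = [2,3] − [1,3] + [1,2],
  ∂[0,1,4] = [1,4] − [0,4] + [0,1].
The resulting 18×12 matrix has rank 12, and its Smith normal form has invariant factors (1,1,1,1,1,1,1,1,1,1,1,2).

Now H_k = ker ∂_k / im ∂_{k+1}, so:

  H_0: rank C_0 − rank ∂_1 = 7 − 6 = 1, and the invariant factors of ∂_1 are all 1, so H_0 = Z.
  H_1: rank ker ∂_1 − rank ∂_2 = (18 − 6) − 12 = 0, and ∂_2 has invariant factor 2 > 1, so H_1 = Z/2.
  H_2: rank ker ∂_2 − rank ∂_3 = (12 − 12) − 0 = 0, and there is no ∂_3, so H_2 = 0.

As a check, the Euler characteristic is 7 − 18 + 12 = 1, which agrees with 1 − 0 + 0 = 1.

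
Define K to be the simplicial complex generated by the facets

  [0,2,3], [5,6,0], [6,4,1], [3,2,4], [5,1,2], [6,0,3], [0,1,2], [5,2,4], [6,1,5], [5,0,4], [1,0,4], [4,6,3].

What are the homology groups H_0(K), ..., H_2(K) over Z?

Fix the vertex order 0 < 1 < 2 < 3 < 4 < 5 < 6 and write every simplex with vertices in increasing order. Then dim K = 2 and the simplices of K are:

  0-simplices (7): [0], [1], [2], [3], [4], [5], [6]
  1-simplices (18): [0,1], [0,2], [0,3], [0,4], [0,5], [0,6], [1,2], [1,4], [1,5], [1,6], [2,3], [2,4], [2,5], [3,4], [3,6], [4,5], [4,6], [5,6]
  2-simplices (12): [0,1,2], [0,1,4], [0,2,3], [0,3,6], [0,4,5], [0,5,6], [1,2,5], [1,4,6], [1,5,6], [2,3,4], [2,4,5], [3,4,6]

Hence C_0 ≅ Z^7, C_1 ≅ Z^18, C_2 ≅ Z^12.

Boundary ∂_1: C_1 → C_0 is given by ∂[p,q] = [q] − [p]. For instance
  ∂[0,5] = [5] − [0].
The 7×18 boundary matrix has rank 6 and Smith normal form diag(1,1,1,1,1,1).

∂_2: C_2 → C_1 acts by ∂[p,q,r] = [q,r] − [p,r] + [p,q]. For instance
  ∂[0,2,3] = [2,3] − [0,3] + [0,2],
  ∂[1,2,5] = [2,5] − [1,5] + [1,2].
The 18×12 boundary matrix has rank 12 and Smith normal form diag(1,1,1,1,1,1,1,1,1,1,1,2).

Now H_k = ker ∂_k / im ∂_{k+1}, so:

  H_0: rank C_0 − rank ∂_1 = 7 − 6 = 1, and the invariant factors of ∂_1 are all 1, so H_0 ≅ Z.
  H_1: rank ker ∂_1 − rank ∂_2 = (18 − 6) − 12 = 0, and ∂_2 has invariant factor 2 > 1, so H_1 ≅ Z/2.
  H_2: rank ker ∂_2 − rank ∂_3 = (12 − 12) − 0 = 0, and there is no ∂_3, so H_2 ≅ 0.

As a check, the Euler characteristic is 7 − 18 + 12 = 1, which agrees with 1 − 0 + 0 = 1.

H_0 = Z,  H_1 = Z/2,  H_2 = 0.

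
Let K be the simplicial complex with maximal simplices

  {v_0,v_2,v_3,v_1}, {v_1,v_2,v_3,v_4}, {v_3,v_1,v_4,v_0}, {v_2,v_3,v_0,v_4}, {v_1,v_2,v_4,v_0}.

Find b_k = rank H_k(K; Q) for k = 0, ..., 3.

Fix the vertex order v_0 < v_1 < v_2 < v_3 < v_4 and write every simplex with vertices in increasing order. Then dim K = 3 and the simplices of K are:

  0-simplices (5): [v_0], [v_1], [v_2], [v_3], [v_4]
  1-simplices (10): [v_0,v_1], [v_0,v_2], [v_0,v_3], [v_0,v_4], [v_1,v_2], [v_1,v_3], [v_1,v_4], [v_2,v_3], [v_2,v_4], [v_3,v_4]
  2-simplices (10): [v_0,v_1,v_2], [v_0,v_1,v_3], [v_0,v_1,v_4], [v_0,v_2,v_3], [v_0,v_2,v_4], [v_0,v_3,v_4], [v_1,v_2,v_3], [v_1,v_2,v_4], [v_1,v_3,v_4], [v_2,v_3,v_4]
  3-simplices (5): [v_0,v_1,v_2,v_3], [v_0,v_1,v_2,v_4], [v_0,v_1,v_3,v_4], [v_0,v_2,v_3,v_4], [v_1,v_2,v_3,v_4]

Hence C_0 ≅ Z^5, C_1 ≅ Z^10, C_2 ≅ Z^10, C_3 ≅ Z^5.

Boundary ∂_1: C_1 → C_0 maps an edge to its endpoints' difference, ∂[p,q] = q − p. For instance
  ∂[v_1,v_2] = [v_2] − [v_1].
The resulting 5×10 matrix has rank 4, and its Smith normal form has invariant factors (1,1,1,1).

The boundary map ∂_2: C_2 → C_1 sends each 2-simplex [p,q,r] to [q,r] − [p,r] + [p,q]. For instance
  ∂[v_0,v_1,v_4] = [v_1,v_4] − [v_0,v_4] + [v_0,v_1],
  ∂[v_0,v_1,v_3] = [v_1,v_3] − [v_0,v_3] + [v_0,v_1].
This gives a 10×10 integer matrix of rank 6; reducing to Smith normal form yields diagonal entries (1,1,1,1,1,1).

Boundary ∂_3: C_3 → C_2 sends each 3-simplex σ to the alternating sum Σ_i (−1)^i (σ with its i-th vertex removed). For instance
  ∂[v_0,v_1,v_2,v_4] = [v_1,v_2,v_4] − [v_0,v_2,v_4] + [v_0,v_1,v_4] − [v_0,v_1,v_2],
  ∂[v_0,v_2,v_3,v_4] = [v_2,v_3,v_4] − [v_0,v_3,v_4] + [v_0,v_2,v_4] − [v_0,v_2,v_3].
This gives a 10×5 integer matrix of rank 4; reducing to Smith normal form yields diagonal entries (1,1,1,1).

Now H_k = ker ∂_k / im ∂_{k+1}, so:

  H_0: rank C_0 − rank ∂_1 = 5 − 4 = 1, and the invariant factors of ∂_1 are all 1, so H_0 ≅ Z.
  H_1: rank ker ∂_1 − rank ∂_2 = (10 − 4) − 6 = 0, and the invariant factors of ∂_2 are all 1, so H_1 ≅ 0.
  H_2: rank ker ∂_2 − rank ∂_3 = (10 − 6) − 4 = 0, and the invariant factors of ∂_3 are all 1, so H_2 ≅ 0.
  H_3: rank ker ∂_3 − rank ∂_4 = (5 − 4) − 0 = 1, and there is no ∂_4, so H_3 ≅ Z.

As a check, the Euler characteristic is 5 − 10 + 10 − 5 = 0, which agrees with 1 − 0 + 0 − 1 = 0.

Hence the Betti numbers are b_0 = 1, b_1 = 0, b_2 = 0, b_3 = 1.

b_0 = 1, b_1 = 0, b_2 = 0, b_3 = 1.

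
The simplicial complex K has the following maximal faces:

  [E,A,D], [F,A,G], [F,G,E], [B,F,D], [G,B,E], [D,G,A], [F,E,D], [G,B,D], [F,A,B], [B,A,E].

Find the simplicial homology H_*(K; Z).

H_0 ≅ Z,  H_1 ≅ Z/2Z,  H_2 = 0.

Fix the vertex order A < B < D < E < F < G and write every simplex with vertices in increasing order. Then dim K = 2 and the simplices of K are:

  0-simplices (6): A, B, D, E, F, G
  1-simplices (15): AB, AD, AE, AF, AG, BD, BE, BF, BG, DE, DF, DG, EF, EG, FG
  2-simplices (10): ABE, ABF, ADE, ADG, AFG, BDF, BDG, BEG, DEF, EFG

Hence C_0 ≅ Z^6, C_1 ≅ Z^15, C_2 ≅ Z^10.

Boundary ∂_1: C_1 → C_0 sends each edge [p,q] (with p < q) to q − p. For instance
  ∂DG = G − D.
The 6×15 boundary matrix has rank 5 and Smith normal form diag(1,1,1,1,1).

∂_2: C_2 → C_1 maps a triangle to the signed sum of its edges. For instance
  ∂ABE = BE − AE + AB,
  ∂DEF = EF − DF + DE.
The 15×10 boundary matrix has rank 10 and Smith normal form diag(1,1,1,1,1,1,1,1,1,2).

Now H_k = ker ∂_k / im ∂_{k+1}, so:

  H_0: rank C_0 − rank ∂_1 = 6 − 5 = 1, and the invariant factors of ∂_1 are all 1, so H_0 ≅ Z.
  H_1: rank ker ∂_1 − rank ∂_2 = (15 − 5) − 10 = 0, and ∂_2 has invariant factor 2 > 1, so H_1 ≅ Z/2Z.
  H_2: rank ker ∂_2 − rank ∂_3 = (10 − 10) − 0 = 0, and there is no ∂_3, so H_2 ≅ 0.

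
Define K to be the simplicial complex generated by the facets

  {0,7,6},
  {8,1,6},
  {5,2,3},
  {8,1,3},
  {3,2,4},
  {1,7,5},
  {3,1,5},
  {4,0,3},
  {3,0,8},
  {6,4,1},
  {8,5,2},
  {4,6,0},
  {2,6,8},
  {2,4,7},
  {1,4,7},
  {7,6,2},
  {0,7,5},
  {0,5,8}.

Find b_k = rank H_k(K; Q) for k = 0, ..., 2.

Fix the vertex order 0 < 1 < 2 < 3 < 4 < 5 < 6 < 7 < 8 and write every simplex with vertices in increasing order. Then dim K = 2 and the simplices of K are:

  0-simplices (9): [0], [1], [2], [3], [4], [5], [6], [7], [8]
  1-simplices (27): (27 of them)
  2-simplices (18): [0,3,4], [0,3,8], [0,4,6], [0,5,7], [0,5,8], [0,6,7], [1,3,5], [1,3,8], [1,4,6], [1,4,7], [1,5,7], [1,6,8], [2,3,4], [2,3,5], [2,4,7], [2,5,8], [2,6,7], [2,6,8]

Hence C_0 ≅ Z^9, C_1 ≅ Z^27, C_2 ≅ Z^18.

Boundary ∂_1: C_1 → C_0 sends each edge [p,q] (with p < q) to q − p.
The resulting 9×27 matrix has rank 8, and its Smith normal form has invariant factors (1,1,1,1,1,1,1,1).

The boundary map ∂_2: C_2 → C_1 maps a triangle to the signed sum of its edges. For instance
  ∂[1,5,7] = [5,7] − [1,7] + [1,5],
  ∂[1,6,8] = [6,8] − [1,8] + [1,6].
This gives a 27×18 integer matrix of rank 18; reducing to Smith normal form yields diagonal entries (1,1,1,1,1,1,1,1,1,1,1,1,1,1,1,1,1,2).

From H_k ≅ ker(∂_k) / im(∂_{k+1}) we obtain:

  H_0: rank C_0 − rank ∂_1 = 9 − 8 = 1, and the invariant factors of ∂_1 are all 1, so H_0 ≅ Z.
  H_1: rank ker ∂_1 − rank ∂_2 = (27 − 8) − 18 = 1, and ∂_2 has invariant factor 2 > 1, so H_1 ≅ Z ⊕ Z/2Z.
  H_2: rank ker ∂_2 − rank ∂_3 = (18 − 18) − 0 = 0, and there is no ∂_3, so H_2 ≅ 0.

(K is a triangulation of the Klein bottle.)

Hence the Betti numbers are b_0 = 1, b_1 = 1, b_2 = 0.

b_0 = 1, b_1 = 1, b_2 = 0.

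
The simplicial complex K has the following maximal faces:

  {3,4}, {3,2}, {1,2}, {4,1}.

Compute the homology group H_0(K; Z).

H_0 ≅ Z.

Take the total order 1 < 2 < 3 < 4 on the vertex set. Then K (dimension 1) consists of the simplices:

  0-simplices (4): [1], [2], [3], [4]
  1-simplices (4): [1,2], [1,4], [2,3], [3,4]

so the chain groups are C_0 ≅ Z^4, C_1 ≅ Z^4.

Boundary ∂_1: C_1 → C_0 is given by ∂[p,q] = [q] − [p].
The resulting 4×4 matrix has rank 3, and its Smith normal form has invariant factors (1,1,1).

From H_k ≅ ker(∂_k) / im(∂_{k+1}) we obtain:

  H_0: rank C_0 − rank ∂_1 = 4 − 3 = 1, and the invariant factors of ∂_1 are all 1, so H_0 ≅ Z.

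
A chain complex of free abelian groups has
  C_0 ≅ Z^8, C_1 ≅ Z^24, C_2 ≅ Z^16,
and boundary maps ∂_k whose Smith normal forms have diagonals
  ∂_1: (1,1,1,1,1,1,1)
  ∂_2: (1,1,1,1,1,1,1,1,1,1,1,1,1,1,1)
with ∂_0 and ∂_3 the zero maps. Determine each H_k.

H_0: b_0 = 8 − 0 − 7 = 1; torsion from ∂_1 factors > 1: none. So H_0 ≅ Z.
H_1: b_1 = 24 − 7 − 15 = 2; torsion from ∂_2 factors > 1: none. So H_1 ≅ Z^2.
H_2: b_2 = 16 − 15 − 0 = 1; torsion from ∂_3 factors > 1: none. So H_2 ≅ Z.

H_0 ≅ Z,  H_1 ≅ Z^2,  H_2 ≅ Z.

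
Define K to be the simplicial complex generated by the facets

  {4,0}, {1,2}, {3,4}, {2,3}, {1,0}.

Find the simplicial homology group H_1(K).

H_1 = Z.

K has 5 vertices, 5 edges.
rank ∂_1 = 4, rank ∂_2 = 0 ⇒ b_1 = 5 − 4 − 0 = 1. So H_1 ≅ Z.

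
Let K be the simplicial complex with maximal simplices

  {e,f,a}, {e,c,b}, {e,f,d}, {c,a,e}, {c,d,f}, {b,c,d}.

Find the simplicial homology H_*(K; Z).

Order the vertices as a < b < c < d < e < f. Listing each simplex with vertices in this order, K has dimension 2 with simplices:

  0-simplices (6): a, b, c, d, e, f
  1-simplices (12): ac, ae, af, bc, bd, be, cd, ce, cf, de, df, ef
  2-simplices (6): ace, aef, bcd, bce, cdf, def

so the chain groups are C_0 ≅ Z^6, C_1 ≅ Z^12, C_2 ≅ Z^6.

Boundary ∂_1: C_1 → C_0 maps an edge to its endpoints' difference, ∂[p,q] = q − p. For instance
  ∂de = e − d.
As a 6×12 matrix over Z this has rank 5, with invariant factors (1,1,1,1,1).

Boundary ∂_2: C_2 → C_1 acts by ∂[p,q,r] = [q,r] − [p,r] + [p,q]. For instance
  ∂bcd = cd − bd + bc,
  ∂cdf = df − cf + cd.
The resulting 12×6 matrix has rank 6, and its Smith normal form has invariant factors (1,1,1,1,1,1).

Now H_k = ker ∂_k / im ∂_{k+1}, so:

  H_0: rank C_0 − rank ∂_1 = 6 − 5 = 1, and the invariant factors of ∂_1 are all 1, so H_0 ≅ Z.
  H_1: rank ker ∂_1 − rank ∂_2 = (12 − 5) − 6 = 1, and the invariant factors of ∂_2 are all 1, so H_1 ≅ Z.
  H_2: rank ker ∂_2 − rank ∂_3 = (6 − 6) − 0 = 0, and there is no ∂_3, so H_2 ≅ 0.

As a check, the Euler characteristic is 6 − 12 + 6 = 0, which agrees with 1 − 1 + 0 = 0.
(K is a triangulation of the cylinder S^1 x I.)

H_0 = Z,  H_1 = Z,  H_2 = 0.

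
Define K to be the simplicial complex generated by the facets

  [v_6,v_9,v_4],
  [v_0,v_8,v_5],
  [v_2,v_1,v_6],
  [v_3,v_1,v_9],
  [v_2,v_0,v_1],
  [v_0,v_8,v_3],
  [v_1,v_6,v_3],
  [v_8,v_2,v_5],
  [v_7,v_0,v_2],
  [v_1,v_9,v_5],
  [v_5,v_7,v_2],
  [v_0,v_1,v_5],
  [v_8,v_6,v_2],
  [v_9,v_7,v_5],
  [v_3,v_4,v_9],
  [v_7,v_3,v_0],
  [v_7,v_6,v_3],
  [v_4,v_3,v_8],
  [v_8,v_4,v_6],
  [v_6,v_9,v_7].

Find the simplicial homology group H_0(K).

H_0 ≅ Z.

We work with the vertex ordering v_0 < v_1 < v_2 < v_3 < v_4 < v_5 < v_6 < v_7 < v_8 < v_9. The simplices of K, each written with vertices in increasing order, are:

  0-simplices (10): [v_0], [v_1], [v_2], [v_3], [v_4], [v_5], [v_6], [v_7], [v_8], [v_9]
  1-simplices (30): (30 of them)
  2-simplices (20): (20 of them)

giving chain groups C_0 ≅ Z^10, C_1 ≅ Z^30, C_2 ≅ Z^20.

Boundary ∂_1: C_1 → C_0 sends each edge [p,q] (with p < q) to q − p. For instance
  ∂[v_2,v_7] = [v_7] − [v_2].
As a 10×30 matrix over Z this has rank 9, with invariant factors (1,1,1,1,1,1,1,1,1).

The boundary map ∂_2: C_2 → C_1 acts by ∂[p,q,r] = [q,r] − [p,r] + [p,q]. For instance
  ∂[v_3,v_6,v_7] = [v_6,v_7] − [v_3,v_7] + [v_3,v_6],
  ∂[v_6,v_7,v_9] = [v_7,v_9] − [v_6,v_9] + [v_6,v_7].
The 30×20 boundary matrix has rank 20 and Smith normal form diag(1,1,1,1,1,1,1,1,1,1,1,1,1,1,1,1,1,1,1,2).

Now H_k = ker ∂_k / im ∂_{k+1}, so:

  H_0: rank C_0 − rank ∂_1 = 10 − 9 = 1, and the invariant factors of ∂_1 are all 1, so H_0 = Z.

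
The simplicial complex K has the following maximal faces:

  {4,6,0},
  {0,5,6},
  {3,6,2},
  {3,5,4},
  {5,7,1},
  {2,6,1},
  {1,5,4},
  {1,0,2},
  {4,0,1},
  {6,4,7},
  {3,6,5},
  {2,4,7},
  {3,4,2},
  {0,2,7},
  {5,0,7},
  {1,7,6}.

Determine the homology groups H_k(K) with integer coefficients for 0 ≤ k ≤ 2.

H_0 = Z,  H_1 = Z^2,  H_2 = Z.

Order the vertices as 0 < 1 < 2 < 3 < 4 < 5 < 6 < 7. Listing each simplex with vertices in this order, K has dimension 2 with simplices:

  0-simplices (8): [0], [1], [2], [3], [4], [5], [6], [7]
  1-simplices (24): (24 of them)
  2-simplices (16): [0,1,2], [0,1,4], [0,2,7], [0,4,6], [0,5,6], [0,5,7], [1,2,6], [1,4,5], [1,5,7], [1,6,7], [2,3,4], [2,3,6], [2,4,7], [3,4,5], [3,5,6], [4,6,7]

giving chain groups C_0 ≅ Z^8, C_1 ≅ Z^24, C_2 ≅ Z^16.

∂_1: C_1 → C_0 sends each edge [p,q] (with p < q) to q − p.
As a 8×24 matrix over Z this has rank 7, with invariant factors (1,1,1,1,1,1,1).

Boundary ∂_2: C_2 → C_1 maps a triangle to the signed sum of its edges. For instance
  ∂[1,6,7] = [6,7] − [1,7] + [1,6],
  ∂[2,4,7] = [4,7] − [2,7] + [2,4].
The 24×16 boundary matrix has rank 15 and Smith normal form diag(1,1,1,1,1,1,1,1,1,1,1,1,1,1,1).

Reading off H_k = ker ∂_k / im ∂_{k+1}:

  H_0: rank C_0 − rank ∂_1 = 8 − 7 = 1, and the invariant factors of ∂_1 are all 1, so H_0 = Z.
  H_1: rank ker ∂_1 − rank ∂_2 = (24 − 7) − 15 = 2, and the invariant factors of ∂_2 are all 1, so H_1 = Z^2.
  H_2: rank ker ∂_2 − rank ∂_3 = (16 − 15) − 0 = 1, and there is no ∂_3, so H_2 = Z.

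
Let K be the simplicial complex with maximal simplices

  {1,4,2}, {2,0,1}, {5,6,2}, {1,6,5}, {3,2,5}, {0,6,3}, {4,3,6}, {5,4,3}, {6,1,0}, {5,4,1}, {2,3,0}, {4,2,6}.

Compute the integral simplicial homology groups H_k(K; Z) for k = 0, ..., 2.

H_0 ≅ Z,  H_1 ≅ Z/2Z,  H_2 = 0.

Order the vertices as 0 < 1 < 2 < 3 < 4 < 5 < 6. Listing each simplex with vertices in this order, K has dimension 2 with simplices:

  0-simplices (7): [0], [1], [2], [3], [4], [5], [6]
  1-simplices (18): [0,1], [0,2], [0,3], [0,6], [1,2], [1,4], [1,5], [1,6], [2,3], [2,4], [2,5], [2,6], [3,4], [3,5], [3,6], [4,5], [4,6], [5,6]
  2-simplices (12): [0,1,2], [0,1,6], [0,2,3], [0,3,6], [1,2,4], [1,4,5], [1,5,6], [2,3,5], [2,4,6], [2,5,6], [3,4,5], [3,4,6]

giving chain groups C_0 ≅ Z^7, C_1 ≅ Z^18, C_2 ≅ Z^12.

The boundary map ∂_1: C_1 → C_0 sends each edge [p,q] (with p < q) to q − p.
This gives a 7×18 integer matrix of rank 6; reducing to Smith normal form yields diagonal entries (1,1,1,1,1,1).

Boundary ∂_2: C_2 → C_1 sends each 2-simplex [p,q,r] to [q,r] − [p,r] + [p,q]. For instance
  ∂[0,2,3] = [2,3] − [0,3] + [0,2],
  ∂[2,3,5] = [3,5] − [2,5] + [2,3].
As a 18×12 matrix over Z this has rank 12, with invariant factors (1,1,1,1,1,1,1,1,1,1,1,2).

Computing H_k = (kernel of ∂_k) / (image of ∂_{k+1}):

  H_0: rank C_0 − rank ∂_1 = 7 − 6 = 1, and the invariant factors of ∂_1 are all 1, so H_0 = Z.
  H_1: rank ker ∂_1 − rank ∂_2 = (18 − 6) − 12 = 0, and ∂_2 has invariant factor 2 > 1, so H_1 = Z/2Z.
  H_2: rank ker ∂_2 − rank ∂_3 = (12 − 12) − 0 = 0, and there is no ∂_3, so H_2 = 0.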